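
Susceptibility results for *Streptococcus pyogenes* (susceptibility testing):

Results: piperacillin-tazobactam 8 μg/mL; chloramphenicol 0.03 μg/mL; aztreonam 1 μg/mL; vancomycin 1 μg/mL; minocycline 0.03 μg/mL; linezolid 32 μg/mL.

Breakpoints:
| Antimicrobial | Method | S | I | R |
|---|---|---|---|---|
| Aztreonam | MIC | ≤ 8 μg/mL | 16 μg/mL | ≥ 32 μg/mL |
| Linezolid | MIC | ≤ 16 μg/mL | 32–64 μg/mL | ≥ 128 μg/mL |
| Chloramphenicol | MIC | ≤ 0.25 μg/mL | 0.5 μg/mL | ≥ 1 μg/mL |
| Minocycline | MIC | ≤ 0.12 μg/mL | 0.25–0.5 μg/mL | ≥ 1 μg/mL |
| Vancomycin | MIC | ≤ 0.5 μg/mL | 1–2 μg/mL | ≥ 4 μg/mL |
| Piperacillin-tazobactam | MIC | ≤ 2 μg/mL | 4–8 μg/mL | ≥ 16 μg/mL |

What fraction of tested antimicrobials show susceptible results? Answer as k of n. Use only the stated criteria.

3 of 6

Piperacillin-tazobactam (8 μg/mL) in 4–8 μg/mL — Intermediate
Chloramphenicol 0.03 μg/mL: ≤ 0.25 μg/mL → S
Aztreonam 1 μg/mL: ≤ 8 μg/mL → S
Vancomycin (1 μg/mL) in 1–2 μg/mL ⇒ intermediate
Minocycline: 0.03 μg/mL is ≤ 0.12 μg/mL ⇒ susceptible
Linezolid (32 μg/mL) in 32–64 μg/mL → I
Susceptible: 3/6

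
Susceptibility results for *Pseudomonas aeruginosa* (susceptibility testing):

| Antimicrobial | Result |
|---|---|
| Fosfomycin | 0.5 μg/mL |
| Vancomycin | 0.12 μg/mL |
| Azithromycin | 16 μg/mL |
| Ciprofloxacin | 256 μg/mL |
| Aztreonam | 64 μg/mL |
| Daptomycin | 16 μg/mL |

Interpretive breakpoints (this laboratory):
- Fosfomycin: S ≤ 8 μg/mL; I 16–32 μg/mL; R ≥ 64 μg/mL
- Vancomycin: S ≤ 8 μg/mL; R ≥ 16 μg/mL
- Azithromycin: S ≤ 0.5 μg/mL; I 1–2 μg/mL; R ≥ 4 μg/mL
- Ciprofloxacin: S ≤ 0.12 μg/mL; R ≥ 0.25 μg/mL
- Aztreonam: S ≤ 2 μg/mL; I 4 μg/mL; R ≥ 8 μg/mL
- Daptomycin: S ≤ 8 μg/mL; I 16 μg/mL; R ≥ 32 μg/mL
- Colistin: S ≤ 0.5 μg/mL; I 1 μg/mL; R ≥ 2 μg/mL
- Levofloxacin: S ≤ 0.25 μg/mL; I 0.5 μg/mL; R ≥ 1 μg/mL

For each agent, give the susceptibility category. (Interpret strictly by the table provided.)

Fosfomycin: 0.5 μg/mL is ≤ 8 μg/mL → S
Vancomycin (0.12 μg/mL) ≤ 8 μg/mL — S
Azithromycin 16 μg/mL: ≥ 4 μg/mL — R
Ciprofloxacin: 256 μg/mL is ≥ 0.25 μg/mL → resistant
Aztreonam 64 μg/mL: ≥ 8 μg/mL — Resistant
Daptomycin: 16 μg/mL is = 16 μg/mL → I

S, S, R, R, R, I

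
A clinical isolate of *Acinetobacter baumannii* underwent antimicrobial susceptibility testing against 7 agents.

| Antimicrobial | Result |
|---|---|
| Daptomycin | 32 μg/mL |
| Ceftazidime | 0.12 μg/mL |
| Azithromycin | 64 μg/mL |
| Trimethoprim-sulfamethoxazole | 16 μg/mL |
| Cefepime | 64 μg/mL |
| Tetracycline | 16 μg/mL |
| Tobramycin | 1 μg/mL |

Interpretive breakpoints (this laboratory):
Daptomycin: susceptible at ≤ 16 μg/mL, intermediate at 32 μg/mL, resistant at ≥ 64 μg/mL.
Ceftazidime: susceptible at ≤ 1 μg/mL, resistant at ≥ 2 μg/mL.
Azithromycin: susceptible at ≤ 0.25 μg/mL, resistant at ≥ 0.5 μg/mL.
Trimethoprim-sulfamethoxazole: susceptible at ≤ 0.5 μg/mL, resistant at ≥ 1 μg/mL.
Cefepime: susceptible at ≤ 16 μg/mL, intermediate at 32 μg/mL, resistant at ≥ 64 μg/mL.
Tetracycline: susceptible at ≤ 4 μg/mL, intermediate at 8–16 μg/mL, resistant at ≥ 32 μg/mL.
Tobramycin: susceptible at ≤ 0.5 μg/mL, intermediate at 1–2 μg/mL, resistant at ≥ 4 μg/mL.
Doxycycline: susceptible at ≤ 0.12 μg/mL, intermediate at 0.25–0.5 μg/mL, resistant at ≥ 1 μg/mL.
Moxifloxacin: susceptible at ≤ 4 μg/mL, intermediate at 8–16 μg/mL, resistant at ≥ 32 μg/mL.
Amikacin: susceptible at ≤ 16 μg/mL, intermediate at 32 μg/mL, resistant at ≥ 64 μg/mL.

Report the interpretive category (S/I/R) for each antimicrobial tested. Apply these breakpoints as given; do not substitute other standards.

I, S, R, R, R, I, I

Daptomycin 32 μg/mL: = 32 μg/mL → Intermediate
Ceftazidime: 0.12 μg/mL is ≤ 1 μg/mL ⇒ S
Azithromycin 64 μg/mL: ≥ 0.5 μg/mL — resistant
Trimethoprim-sulfamethoxazole (16 μg/mL) ≥ 1 μg/mL — Resistant
Cefepime (64 μg/mL) ≥ 64 μg/mL — Resistant
Tetracycline 16 μg/mL: in 8–16 μg/mL — I
Tobramycin 1 μg/mL: in 1–2 μg/mL — I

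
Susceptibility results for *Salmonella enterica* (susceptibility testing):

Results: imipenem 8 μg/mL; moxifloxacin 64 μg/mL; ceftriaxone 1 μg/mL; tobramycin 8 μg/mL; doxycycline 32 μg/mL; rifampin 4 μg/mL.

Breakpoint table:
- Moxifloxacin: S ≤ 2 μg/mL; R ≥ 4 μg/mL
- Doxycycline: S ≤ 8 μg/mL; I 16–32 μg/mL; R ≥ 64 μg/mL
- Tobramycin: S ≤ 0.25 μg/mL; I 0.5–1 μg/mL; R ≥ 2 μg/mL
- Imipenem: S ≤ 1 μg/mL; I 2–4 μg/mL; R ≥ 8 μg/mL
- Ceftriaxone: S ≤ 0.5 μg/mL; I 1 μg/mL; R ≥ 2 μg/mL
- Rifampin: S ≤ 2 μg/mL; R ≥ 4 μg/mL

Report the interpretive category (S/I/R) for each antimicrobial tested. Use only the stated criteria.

Imipenem 8 μg/mL: ≥ 8 μg/mL — Resistant
Moxifloxacin 64 μg/mL: ≥ 4 μg/mL ⇒ Resistant
Ceftriaxone 1 μg/mL: = 1 μg/mL — Intermediate
Tobramycin 8 μg/mL: ≥ 2 μg/mL → R
Doxycycline: 32 μg/mL is in 16–32 μg/mL — I
Rifampin: 4 μg/mL is ≥ 4 μg/mL → resistant

R, R, I, R, I, R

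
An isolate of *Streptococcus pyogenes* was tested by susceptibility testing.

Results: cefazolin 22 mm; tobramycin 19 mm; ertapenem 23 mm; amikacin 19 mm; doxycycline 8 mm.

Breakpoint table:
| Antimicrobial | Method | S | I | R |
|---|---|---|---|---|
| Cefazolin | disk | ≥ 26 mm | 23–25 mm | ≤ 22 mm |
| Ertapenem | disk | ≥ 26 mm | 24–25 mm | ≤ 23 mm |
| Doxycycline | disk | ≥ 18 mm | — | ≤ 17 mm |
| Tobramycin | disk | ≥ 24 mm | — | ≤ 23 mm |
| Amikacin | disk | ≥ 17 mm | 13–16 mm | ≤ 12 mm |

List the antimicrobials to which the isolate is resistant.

Cefazolin 22 mm: ≤ 22 mm → Resistant
Tobramycin (19 mm) ≤ 23 mm — R
Ertapenem: 23 mm is ≤ 23 mm — Resistant
Amikacin (19 mm) ≥ 17 mm ⇒ S
Doxycycline: 8 mm is ≤ 17 mm — Resistant

cefazolin, tobramycin, ertapenem, doxycycline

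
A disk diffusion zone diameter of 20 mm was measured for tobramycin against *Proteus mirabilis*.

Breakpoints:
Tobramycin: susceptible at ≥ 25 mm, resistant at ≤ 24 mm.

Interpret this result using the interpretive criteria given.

Resistant

Tobramycin 20 mm: ≤ 24 mm → R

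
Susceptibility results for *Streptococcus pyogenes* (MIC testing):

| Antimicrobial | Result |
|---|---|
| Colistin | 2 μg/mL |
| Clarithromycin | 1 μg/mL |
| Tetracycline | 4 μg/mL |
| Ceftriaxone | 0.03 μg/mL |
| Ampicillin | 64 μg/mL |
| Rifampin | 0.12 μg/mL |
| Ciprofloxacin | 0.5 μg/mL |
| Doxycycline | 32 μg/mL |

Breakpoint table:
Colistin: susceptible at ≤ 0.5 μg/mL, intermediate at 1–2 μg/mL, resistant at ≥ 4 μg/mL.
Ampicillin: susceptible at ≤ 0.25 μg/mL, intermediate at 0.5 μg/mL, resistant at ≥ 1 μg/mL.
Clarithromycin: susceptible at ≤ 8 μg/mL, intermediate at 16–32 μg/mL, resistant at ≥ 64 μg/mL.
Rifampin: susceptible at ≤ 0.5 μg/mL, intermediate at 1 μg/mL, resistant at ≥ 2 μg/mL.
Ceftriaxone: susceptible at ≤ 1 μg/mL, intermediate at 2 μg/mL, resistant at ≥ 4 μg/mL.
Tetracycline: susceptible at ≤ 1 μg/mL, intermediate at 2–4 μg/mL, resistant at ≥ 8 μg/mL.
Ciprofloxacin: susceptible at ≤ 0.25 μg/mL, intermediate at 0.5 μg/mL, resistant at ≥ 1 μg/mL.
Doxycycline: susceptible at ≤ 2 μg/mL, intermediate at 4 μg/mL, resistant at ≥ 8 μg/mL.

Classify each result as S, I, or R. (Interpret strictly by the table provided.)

Colistin: 2 μg/mL is in 1–2 μg/mL ⇒ Intermediate
Clarithromycin (1 μg/mL) ≤ 8 μg/mL → Susceptible
Tetracycline (4 μg/mL) in 2–4 μg/mL ⇒ intermediate
Ceftriaxone 0.03 μg/mL: ≤ 1 μg/mL → susceptible
Ampicillin (64 μg/mL) ≥ 1 μg/mL — resistant
Rifampin (0.12 μg/mL) ≤ 0.5 μg/mL ⇒ susceptible
Ciprofloxacin: 0.5 μg/mL is = 0.5 μg/mL → intermediate
Doxycycline: 32 μg/mL is ≥ 8 μg/mL → Resistant

I, S, I, S, R, S, I, R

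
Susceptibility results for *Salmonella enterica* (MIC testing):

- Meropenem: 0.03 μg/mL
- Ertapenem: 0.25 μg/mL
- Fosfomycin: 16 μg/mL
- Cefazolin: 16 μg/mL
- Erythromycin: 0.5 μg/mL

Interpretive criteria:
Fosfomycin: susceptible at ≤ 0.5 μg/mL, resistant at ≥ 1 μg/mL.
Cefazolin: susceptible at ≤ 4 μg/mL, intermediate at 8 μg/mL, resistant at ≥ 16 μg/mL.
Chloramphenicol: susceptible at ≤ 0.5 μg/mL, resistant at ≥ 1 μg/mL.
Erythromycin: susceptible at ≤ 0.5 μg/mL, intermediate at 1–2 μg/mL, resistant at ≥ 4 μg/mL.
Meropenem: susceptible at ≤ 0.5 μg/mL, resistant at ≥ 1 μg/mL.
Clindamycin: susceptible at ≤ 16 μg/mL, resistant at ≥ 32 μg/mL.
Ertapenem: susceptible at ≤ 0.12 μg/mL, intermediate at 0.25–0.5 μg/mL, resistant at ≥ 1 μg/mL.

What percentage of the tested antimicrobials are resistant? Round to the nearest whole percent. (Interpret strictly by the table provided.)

40%

Meropenem (0.03 μg/mL) ≤ 0.5 μg/mL → S
Ertapenem (0.25 μg/mL) in 0.25–0.5 μg/mL — I
Fosfomycin (16 μg/mL) ≥ 1 μg/mL — Resistant
Cefazolin: 16 μg/mL is ≥ 16 μg/mL — resistant
Erythromycin (0.5 μg/mL) ≤ 0.5 μg/mL — S
Resistant: 2/5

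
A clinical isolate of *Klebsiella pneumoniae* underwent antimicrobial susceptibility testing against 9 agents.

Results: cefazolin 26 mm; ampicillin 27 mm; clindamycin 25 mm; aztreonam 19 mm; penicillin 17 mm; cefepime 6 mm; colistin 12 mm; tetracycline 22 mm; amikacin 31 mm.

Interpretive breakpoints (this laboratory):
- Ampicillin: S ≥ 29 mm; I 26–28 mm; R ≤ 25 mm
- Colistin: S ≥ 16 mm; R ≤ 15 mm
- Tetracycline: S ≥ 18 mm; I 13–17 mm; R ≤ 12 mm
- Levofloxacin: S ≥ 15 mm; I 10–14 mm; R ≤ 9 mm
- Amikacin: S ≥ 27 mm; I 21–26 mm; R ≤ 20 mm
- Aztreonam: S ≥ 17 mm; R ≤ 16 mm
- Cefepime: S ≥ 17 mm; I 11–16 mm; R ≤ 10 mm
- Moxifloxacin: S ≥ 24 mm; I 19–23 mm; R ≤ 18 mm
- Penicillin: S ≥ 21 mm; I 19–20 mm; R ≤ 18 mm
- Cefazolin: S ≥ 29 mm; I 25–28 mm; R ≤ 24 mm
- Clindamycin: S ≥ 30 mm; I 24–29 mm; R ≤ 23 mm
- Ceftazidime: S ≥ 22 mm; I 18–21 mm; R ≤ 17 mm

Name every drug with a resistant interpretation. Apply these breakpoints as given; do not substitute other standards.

Cefazolin (26 mm) in 25–28 mm — I
Ampicillin: 27 mm is in 26–28 mm → intermediate
Clindamycin (25 mm) in 24–29 mm ⇒ I
Aztreonam (19 mm) ≥ 17 mm ⇒ Susceptible
Penicillin: 17 mm is ≤ 18 mm — R
Cefepime: 6 mm is ≤ 10 mm → Resistant
Colistin: 12 mm is ≤ 15 mm — R
Tetracycline (22 mm) ≥ 18 mm → S
Amikacin: 31 mm is ≥ 27 mm → S

penicillin, cefepime, colistin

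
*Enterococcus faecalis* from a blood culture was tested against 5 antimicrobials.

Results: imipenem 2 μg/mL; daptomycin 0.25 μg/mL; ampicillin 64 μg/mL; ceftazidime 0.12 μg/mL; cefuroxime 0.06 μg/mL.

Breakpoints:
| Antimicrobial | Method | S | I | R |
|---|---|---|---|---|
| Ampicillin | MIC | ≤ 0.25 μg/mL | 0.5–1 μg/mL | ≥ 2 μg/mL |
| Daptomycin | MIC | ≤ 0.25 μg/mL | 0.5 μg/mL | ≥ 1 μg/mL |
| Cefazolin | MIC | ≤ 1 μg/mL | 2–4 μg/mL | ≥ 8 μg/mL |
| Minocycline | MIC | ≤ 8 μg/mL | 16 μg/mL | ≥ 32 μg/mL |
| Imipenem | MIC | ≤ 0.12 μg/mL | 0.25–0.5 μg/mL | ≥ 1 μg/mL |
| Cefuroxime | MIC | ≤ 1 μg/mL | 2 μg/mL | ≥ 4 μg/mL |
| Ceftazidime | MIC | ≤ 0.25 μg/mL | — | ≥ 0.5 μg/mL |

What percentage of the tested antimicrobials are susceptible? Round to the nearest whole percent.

60%

Imipenem (2 μg/mL) ≥ 1 μg/mL → resistant
Daptomycin: 0.25 μg/mL is ≤ 0.25 μg/mL — susceptible
Ampicillin: 64 μg/mL is ≥ 2 μg/mL ⇒ Resistant
Ceftazidime: 0.12 μg/mL is ≤ 0.25 μg/mL ⇒ Susceptible
Cefuroxime: 0.06 μg/mL is ≤ 1 μg/mL → susceptible
Susceptible: 3/5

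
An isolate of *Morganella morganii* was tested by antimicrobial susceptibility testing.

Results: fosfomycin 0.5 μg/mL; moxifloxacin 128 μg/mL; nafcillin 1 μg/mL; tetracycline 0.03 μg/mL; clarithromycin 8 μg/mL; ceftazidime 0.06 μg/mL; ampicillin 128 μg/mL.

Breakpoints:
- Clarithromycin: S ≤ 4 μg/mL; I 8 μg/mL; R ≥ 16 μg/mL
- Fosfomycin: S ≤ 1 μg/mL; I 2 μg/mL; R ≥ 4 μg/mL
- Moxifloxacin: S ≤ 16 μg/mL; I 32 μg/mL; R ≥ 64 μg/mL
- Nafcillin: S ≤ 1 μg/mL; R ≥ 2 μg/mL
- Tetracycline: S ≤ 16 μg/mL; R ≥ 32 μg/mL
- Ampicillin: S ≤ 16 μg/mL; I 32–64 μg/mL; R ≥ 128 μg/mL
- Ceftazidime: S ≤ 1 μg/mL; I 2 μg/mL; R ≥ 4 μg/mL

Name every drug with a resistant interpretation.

Fosfomycin: 0.5 μg/mL is ≤ 1 μg/mL ⇒ S
Moxifloxacin (128 μg/mL) ≥ 64 μg/mL → R
Nafcillin (1 μg/mL) ≤ 1 μg/mL — Susceptible
Tetracycline (0.03 μg/mL) ≤ 16 μg/mL ⇒ Susceptible
Clarithromycin (8 μg/mL) = 8 μg/mL — I
Ceftazidime 0.06 μg/mL: ≤ 1 μg/mL — S
Ampicillin: 128 μg/mL is ≥ 128 μg/mL → R

moxifloxacin, ampicillin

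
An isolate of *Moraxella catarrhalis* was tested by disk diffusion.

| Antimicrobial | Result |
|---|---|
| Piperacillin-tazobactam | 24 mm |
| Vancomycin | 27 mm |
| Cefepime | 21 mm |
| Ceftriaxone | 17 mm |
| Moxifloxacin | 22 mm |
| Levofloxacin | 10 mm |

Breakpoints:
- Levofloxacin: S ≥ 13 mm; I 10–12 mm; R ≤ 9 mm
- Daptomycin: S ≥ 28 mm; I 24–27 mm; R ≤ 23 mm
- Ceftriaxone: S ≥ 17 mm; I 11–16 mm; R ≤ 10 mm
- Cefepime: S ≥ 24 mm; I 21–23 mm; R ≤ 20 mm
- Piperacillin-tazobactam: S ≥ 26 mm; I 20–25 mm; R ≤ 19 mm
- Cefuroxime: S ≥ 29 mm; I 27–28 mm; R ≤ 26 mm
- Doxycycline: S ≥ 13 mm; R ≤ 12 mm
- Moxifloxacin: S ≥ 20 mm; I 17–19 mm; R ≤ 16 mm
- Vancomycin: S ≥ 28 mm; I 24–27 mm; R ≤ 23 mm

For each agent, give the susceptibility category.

I, I, I, S, S, I

Piperacillin-tazobactam: 24 mm is in 20–25 mm ⇒ I
Vancomycin 27 mm: in 24–27 mm → I
Cefepime: 21 mm is in 21–23 mm → I
Ceftriaxone 17 mm: ≥ 17 mm — susceptible
Moxifloxacin: 22 mm is ≥ 20 mm → Susceptible
Levofloxacin 10 mm: in 10–12 mm ⇒ Intermediate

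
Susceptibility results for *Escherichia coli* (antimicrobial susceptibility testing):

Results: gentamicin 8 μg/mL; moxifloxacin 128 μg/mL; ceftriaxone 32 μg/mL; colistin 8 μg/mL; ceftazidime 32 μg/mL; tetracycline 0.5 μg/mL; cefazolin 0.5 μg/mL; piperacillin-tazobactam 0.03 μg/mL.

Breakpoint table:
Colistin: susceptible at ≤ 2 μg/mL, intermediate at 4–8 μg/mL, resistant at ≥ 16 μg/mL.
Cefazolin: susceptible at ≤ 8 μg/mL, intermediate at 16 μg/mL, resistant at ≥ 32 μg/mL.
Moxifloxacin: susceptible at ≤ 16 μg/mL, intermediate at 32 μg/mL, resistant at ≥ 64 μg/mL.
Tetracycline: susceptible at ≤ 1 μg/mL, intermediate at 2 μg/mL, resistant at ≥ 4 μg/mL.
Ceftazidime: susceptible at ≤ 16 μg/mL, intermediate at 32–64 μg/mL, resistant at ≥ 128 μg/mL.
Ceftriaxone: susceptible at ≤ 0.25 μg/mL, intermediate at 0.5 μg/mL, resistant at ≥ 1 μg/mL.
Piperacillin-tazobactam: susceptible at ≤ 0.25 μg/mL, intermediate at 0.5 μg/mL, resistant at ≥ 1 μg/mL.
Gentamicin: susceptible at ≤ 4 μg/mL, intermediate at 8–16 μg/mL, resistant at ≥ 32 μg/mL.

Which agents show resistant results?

moxifloxacin, ceftriaxone

Gentamicin 8 μg/mL: in 8–16 μg/mL ⇒ intermediate
Moxifloxacin 128 μg/mL: ≥ 64 μg/mL → Resistant
Ceftriaxone: 32 μg/mL is ≥ 1 μg/mL → Resistant
Colistin: 8 μg/mL is in 4–8 μg/mL — I
Ceftazidime (32 μg/mL) in 32–64 μg/mL → I
Tetracycline (0.5 μg/mL) ≤ 1 μg/mL ⇒ susceptible
Cefazolin 0.5 μg/mL: ≤ 8 μg/mL → susceptible
Piperacillin-tazobactam (0.03 μg/mL) ≤ 0.25 μg/mL → Susceptible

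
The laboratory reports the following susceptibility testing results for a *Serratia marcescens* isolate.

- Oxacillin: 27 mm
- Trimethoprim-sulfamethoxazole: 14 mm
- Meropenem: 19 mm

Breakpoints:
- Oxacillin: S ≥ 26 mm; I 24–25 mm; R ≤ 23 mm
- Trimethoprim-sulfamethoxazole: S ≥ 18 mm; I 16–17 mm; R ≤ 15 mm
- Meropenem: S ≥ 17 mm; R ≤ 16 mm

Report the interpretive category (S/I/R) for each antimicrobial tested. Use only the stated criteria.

S, R, S

Oxacillin 27 mm: ≥ 26 mm — susceptible
Trimethoprim-sulfamethoxazole: 14 mm is ≤ 15 mm → R
Meropenem: 19 mm is ≥ 17 mm ⇒ S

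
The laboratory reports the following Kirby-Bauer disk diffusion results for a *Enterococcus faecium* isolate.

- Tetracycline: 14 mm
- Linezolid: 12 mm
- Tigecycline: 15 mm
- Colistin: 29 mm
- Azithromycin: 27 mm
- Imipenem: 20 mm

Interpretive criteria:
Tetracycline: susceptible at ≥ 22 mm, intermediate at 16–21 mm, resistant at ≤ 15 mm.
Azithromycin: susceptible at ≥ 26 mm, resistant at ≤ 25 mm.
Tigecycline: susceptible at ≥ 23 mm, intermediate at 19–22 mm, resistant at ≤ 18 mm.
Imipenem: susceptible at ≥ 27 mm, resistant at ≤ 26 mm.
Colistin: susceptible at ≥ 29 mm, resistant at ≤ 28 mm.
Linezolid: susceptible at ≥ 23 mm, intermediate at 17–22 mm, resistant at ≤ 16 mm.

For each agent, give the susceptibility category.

Tetracycline: 14 mm is ≤ 15 mm → R
Linezolid 12 mm: ≤ 16 mm → R
Tigecycline: 15 mm is ≤ 18 mm ⇒ Resistant
Colistin (29 mm) ≥ 29 mm — S
Azithromycin 27 mm: ≥ 26 mm → S
Imipenem (20 mm) ≤ 26 mm — resistant

R, R, R, S, S, R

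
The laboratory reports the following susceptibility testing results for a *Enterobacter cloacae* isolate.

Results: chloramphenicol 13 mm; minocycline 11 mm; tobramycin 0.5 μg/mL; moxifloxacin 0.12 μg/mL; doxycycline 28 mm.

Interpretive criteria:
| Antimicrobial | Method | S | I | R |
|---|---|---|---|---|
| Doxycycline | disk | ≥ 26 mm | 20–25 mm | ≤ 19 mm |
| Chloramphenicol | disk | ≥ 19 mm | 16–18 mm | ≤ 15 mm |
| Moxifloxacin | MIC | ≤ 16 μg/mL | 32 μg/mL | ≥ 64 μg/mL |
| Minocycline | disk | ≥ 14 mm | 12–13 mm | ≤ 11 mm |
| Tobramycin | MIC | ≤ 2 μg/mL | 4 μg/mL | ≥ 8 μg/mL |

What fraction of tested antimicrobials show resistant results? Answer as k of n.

Chloramphenicol: 13 mm is ≤ 15 mm ⇒ R
Minocycline (11 mm) ≤ 11 mm → resistant
Tobramycin (0.5 μg/mL) ≤ 2 μg/mL — S
Moxifloxacin (0.12 μg/mL) ≤ 16 μg/mL — S
Doxycycline 28 mm: ≥ 26 mm → Susceptible
Resistant: 2/5

2 of 5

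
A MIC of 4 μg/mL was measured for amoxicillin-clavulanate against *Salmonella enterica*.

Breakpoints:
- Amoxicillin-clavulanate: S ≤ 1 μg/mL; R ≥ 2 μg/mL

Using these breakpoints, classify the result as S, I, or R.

R

Amoxicillin-clavulanate (4 μg/mL) ≥ 2 μg/mL ⇒ Resistant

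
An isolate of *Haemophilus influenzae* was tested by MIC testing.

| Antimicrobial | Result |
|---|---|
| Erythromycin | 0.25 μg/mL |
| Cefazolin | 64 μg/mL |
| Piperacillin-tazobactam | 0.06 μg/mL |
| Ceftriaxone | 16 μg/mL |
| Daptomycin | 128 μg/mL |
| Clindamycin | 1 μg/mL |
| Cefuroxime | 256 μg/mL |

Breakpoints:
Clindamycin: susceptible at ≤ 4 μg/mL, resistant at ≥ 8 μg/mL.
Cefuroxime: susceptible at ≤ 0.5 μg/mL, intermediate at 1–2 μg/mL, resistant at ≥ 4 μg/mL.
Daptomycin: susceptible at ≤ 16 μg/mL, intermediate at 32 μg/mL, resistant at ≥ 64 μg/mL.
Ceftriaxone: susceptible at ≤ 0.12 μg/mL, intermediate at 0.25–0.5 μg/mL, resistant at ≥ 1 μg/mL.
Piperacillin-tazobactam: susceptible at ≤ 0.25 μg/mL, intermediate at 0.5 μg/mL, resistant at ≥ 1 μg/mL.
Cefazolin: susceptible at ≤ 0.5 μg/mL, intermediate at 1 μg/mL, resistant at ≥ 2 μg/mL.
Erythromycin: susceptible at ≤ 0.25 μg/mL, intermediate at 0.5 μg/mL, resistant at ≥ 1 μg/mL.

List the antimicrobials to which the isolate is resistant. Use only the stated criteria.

Erythromycin: 0.25 μg/mL is ≤ 0.25 μg/mL ⇒ S
Cefazolin 64 μg/mL: ≥ 2 μg/mL → resistant
Piperacillin-tazobactam 0.06 μg/mL: ≤ 0.25 μg/mL — S
Ceftriaxone: 16 μg/mL is ≥ 1 μg/mL ⇒ resistant
Daptomycin (128 μg/mL) ≥ 64 μg/mL ⇒ resistant
Clindamycin (1 μg/mL) ≤ 4 μg/mL ⇒ susceptible
Cefuroxime: 256 μg/mL is ≥ 4 μg/mL ⇒ resistant

cefazolin, ceftriaxone, daptomycin, cefuroxime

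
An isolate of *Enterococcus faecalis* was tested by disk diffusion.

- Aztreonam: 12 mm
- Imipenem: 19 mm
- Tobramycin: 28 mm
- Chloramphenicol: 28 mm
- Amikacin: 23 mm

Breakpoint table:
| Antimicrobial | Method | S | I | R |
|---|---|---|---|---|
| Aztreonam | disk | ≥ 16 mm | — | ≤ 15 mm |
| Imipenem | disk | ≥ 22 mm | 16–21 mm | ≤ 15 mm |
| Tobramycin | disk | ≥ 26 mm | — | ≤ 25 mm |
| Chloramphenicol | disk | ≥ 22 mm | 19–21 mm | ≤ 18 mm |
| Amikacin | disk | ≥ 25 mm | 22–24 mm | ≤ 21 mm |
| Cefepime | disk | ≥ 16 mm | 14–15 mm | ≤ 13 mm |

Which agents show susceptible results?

tobramycin, chloramphenicol

Aztreonam: 12 mm is ≤ 15 mm — Resistant
Imipenem (19 mm) in 16–21 mm → Intermediate
Tobramycin 28 mm: ≥ 26 mm — susceptible
Chloramphenicol 28 mm: ≥ 22 mm — susceptible
Amikacin: 23 mm is in 22–24 mm — intermediate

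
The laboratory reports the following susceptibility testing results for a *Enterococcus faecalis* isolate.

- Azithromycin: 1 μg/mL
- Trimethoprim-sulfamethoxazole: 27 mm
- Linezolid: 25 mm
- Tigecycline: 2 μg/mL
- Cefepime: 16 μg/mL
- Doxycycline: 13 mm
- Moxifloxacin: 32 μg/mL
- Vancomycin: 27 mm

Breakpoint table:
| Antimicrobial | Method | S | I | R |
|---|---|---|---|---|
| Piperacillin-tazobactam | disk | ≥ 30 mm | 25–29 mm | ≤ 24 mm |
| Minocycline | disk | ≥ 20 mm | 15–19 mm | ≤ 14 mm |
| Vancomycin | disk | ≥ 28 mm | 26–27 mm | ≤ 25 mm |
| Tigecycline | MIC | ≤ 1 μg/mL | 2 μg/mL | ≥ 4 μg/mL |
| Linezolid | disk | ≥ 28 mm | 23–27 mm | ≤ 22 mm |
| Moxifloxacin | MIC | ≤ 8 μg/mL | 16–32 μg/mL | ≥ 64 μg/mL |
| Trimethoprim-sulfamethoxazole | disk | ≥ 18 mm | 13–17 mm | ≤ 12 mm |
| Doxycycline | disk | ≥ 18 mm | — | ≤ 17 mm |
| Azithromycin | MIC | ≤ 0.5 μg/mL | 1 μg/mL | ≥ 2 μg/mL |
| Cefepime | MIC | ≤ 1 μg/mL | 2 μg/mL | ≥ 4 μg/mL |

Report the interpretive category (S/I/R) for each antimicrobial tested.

Azithromycin 1 μg/mL: = 1 μg/mL ⇒ Intermediate
Trimethoprim-sulfamethoxazole: 27 mm is ≥ 18 mm — S
Linezolid 25 mm: in 23–27 mm ⇒ I
Tigecycline: 2 μg/mL is = 2 μg/mL — I
Cefepime 16 μg/mL: ≥ 4 μg/mL ⇒ R
Doxycycline 13 mm: ≤ 17 mm → resistant
Moxifloxacin (32 μg/mL) in 16–32 μg/mL ⇒ I
Vancomycin 27 mm: in 26–27 mm ⇒ Intermediate

I, S, I, I, R, R, I, I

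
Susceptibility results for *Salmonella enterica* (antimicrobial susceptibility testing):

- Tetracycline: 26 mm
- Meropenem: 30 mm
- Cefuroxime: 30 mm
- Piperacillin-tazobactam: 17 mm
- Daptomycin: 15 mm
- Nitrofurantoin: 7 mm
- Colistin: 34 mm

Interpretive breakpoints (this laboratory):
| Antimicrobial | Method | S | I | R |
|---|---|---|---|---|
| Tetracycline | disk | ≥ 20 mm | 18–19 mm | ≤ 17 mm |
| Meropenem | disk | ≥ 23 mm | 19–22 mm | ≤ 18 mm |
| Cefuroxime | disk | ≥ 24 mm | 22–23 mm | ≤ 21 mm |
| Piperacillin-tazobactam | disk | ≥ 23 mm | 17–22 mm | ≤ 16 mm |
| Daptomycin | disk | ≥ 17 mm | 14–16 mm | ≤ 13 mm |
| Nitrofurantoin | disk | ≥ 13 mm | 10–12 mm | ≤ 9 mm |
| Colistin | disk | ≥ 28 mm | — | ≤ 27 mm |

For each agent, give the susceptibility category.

S, S, S, I, I, R, S

Tetracycline: 26 mm is ≥ 20 mm — Susceptible
Meropenem (30 mm) ≥ 23 mm → susceptible
Cefuroxime 30 mm: ≥ 24 mm ⇒ S
Piperacillin-tazobactam 17 mm: in 17–22 mm ⇒ Intermediate
Daptomycin 15 mm: in 14–16 mm → Intermediate
Nitrofurantoin: 7 mm is ≤ 9 mm — R
Colistin 34 mm: ≥ 28 mm ⇒ Susceptible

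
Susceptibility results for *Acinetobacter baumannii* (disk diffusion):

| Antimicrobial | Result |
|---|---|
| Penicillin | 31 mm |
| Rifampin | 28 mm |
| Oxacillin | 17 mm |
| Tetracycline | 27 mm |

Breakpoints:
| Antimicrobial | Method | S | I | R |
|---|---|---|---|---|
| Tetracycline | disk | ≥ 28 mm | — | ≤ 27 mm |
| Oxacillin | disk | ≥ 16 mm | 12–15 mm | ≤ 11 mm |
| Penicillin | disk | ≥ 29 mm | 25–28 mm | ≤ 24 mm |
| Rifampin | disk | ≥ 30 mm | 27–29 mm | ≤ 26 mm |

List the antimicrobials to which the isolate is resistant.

Penicillin: 31 mm is ≥ 29 mm — susceptible
Rifampin (28 mm) in 27–29 mm → I
Oxacillin: 17 mm is ≥ 16 mm ⇒ susceptible
Tetracycline: 27 mm is ≤ 27 mm ⇒ Resistant

tetracycline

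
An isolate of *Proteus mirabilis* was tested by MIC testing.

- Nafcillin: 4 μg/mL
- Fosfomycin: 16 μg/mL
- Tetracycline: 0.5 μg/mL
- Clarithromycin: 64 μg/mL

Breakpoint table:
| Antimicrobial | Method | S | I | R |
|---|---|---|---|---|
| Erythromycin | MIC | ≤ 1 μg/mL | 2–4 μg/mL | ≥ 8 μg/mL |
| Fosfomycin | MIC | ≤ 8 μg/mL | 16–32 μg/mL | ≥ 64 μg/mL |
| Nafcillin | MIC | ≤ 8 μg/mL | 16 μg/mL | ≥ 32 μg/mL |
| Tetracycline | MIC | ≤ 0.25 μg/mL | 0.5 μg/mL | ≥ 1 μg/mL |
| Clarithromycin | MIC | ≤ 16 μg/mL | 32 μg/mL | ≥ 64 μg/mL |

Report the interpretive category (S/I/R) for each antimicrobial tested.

Nafcillin (4 μg/mL) ≤ 8 μg/mL → S
Fosfomycin (16 μg/mL) in 16–32 μg/mL → I
Tetracycline 0.5 μg/mL: = 0.5 μg/mL → Intermediate
Clarithromycin 64 μg/mL: ≥ 64 μg/mL → resistant

S, I, I, R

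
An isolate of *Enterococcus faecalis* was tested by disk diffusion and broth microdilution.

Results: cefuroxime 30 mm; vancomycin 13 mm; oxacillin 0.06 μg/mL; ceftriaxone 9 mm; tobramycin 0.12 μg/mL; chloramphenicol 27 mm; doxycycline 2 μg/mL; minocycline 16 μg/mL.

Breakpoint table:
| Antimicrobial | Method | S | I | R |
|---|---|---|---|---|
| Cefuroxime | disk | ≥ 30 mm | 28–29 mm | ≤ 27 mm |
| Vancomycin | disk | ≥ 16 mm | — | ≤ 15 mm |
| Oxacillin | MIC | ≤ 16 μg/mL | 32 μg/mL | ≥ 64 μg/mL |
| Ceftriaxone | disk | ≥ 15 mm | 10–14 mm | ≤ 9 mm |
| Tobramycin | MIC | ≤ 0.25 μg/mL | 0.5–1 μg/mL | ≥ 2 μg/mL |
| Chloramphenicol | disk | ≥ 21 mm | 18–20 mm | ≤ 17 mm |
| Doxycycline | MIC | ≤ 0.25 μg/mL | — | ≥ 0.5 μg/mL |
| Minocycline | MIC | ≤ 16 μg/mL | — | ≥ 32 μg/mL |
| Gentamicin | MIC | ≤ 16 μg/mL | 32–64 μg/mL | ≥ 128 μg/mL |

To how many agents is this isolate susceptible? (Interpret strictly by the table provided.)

5

Cefuroxime 30 mm: ≥ 30 mm — susceptible
Vancomycin: 13 mm is ≤ 15 mm — R
Oxacillin: 0.06 μg/mL is ≤ 16 μg/mL → susceptible
Ceftriaxone 9 mm: ≤ 9 mm — Resistant
Tobramycin: 0.12 μg/mL is ≤ 0.25 μg/mL — susceptible
Chloramphenicol (27 mm) ≥ 21 mm — S
Doxycycline (2 μg/mL) ≥ 0.5 μg/mL ⇒ resistant
Minocycline (16 μg/mL) ≤ 16 μg/mL — S
Susceptible: 5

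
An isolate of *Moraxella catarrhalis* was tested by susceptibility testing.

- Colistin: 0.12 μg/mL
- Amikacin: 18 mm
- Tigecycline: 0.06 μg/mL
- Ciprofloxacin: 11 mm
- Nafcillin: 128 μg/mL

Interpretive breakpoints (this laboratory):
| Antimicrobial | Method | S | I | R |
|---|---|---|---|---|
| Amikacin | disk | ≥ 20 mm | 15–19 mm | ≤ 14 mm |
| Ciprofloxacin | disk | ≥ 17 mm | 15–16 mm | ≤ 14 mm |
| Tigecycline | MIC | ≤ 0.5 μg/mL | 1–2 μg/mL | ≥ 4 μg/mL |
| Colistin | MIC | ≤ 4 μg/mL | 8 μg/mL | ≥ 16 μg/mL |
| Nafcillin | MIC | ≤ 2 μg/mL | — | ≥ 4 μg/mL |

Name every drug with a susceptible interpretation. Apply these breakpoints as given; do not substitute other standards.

colistin, tigecycline

Colistin (0.12 μg/mL) ≤ 4 μg/mL → S
Amikacin 18 mm: in 15–19 mm → Intermediate
Tigecycline 0.06 μg/mL: ≤ 0.5 μg/mL ⇒ Susceptible
Ciprofloxacin: 11 mm is ≤ 14 mm ⇒ resistant
Nafcillin: 128 μg/mL is ≥ 4 μg/mL ⇒ R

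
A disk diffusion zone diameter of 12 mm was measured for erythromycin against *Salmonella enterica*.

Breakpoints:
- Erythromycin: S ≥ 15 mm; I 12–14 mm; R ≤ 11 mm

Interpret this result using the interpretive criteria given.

Erythromycin: 12 mm is in 12–14 mm ⇒ Intermediate

Intermediate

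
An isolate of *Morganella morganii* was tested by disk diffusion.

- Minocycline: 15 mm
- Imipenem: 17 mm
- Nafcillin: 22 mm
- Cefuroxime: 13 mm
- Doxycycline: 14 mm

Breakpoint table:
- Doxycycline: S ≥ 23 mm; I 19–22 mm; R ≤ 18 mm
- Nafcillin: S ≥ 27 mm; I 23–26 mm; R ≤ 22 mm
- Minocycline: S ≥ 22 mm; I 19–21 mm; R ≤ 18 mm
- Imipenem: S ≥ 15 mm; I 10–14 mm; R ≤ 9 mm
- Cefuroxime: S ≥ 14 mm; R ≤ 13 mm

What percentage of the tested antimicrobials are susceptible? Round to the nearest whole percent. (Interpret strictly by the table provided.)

Minocycline: 15 mm is ≤ 18 mm → Resistant
Imipenem: 17 mm is ≥ 15 mm → Susceptible
Nafcillin 22 mm: ≤ 22 mm → R
Cefuroxime 13 mm: ≤ 13 mm → R
Doxycycline: 14 mm is ≤ 18 mm → R
Susceptible: 1/5

20%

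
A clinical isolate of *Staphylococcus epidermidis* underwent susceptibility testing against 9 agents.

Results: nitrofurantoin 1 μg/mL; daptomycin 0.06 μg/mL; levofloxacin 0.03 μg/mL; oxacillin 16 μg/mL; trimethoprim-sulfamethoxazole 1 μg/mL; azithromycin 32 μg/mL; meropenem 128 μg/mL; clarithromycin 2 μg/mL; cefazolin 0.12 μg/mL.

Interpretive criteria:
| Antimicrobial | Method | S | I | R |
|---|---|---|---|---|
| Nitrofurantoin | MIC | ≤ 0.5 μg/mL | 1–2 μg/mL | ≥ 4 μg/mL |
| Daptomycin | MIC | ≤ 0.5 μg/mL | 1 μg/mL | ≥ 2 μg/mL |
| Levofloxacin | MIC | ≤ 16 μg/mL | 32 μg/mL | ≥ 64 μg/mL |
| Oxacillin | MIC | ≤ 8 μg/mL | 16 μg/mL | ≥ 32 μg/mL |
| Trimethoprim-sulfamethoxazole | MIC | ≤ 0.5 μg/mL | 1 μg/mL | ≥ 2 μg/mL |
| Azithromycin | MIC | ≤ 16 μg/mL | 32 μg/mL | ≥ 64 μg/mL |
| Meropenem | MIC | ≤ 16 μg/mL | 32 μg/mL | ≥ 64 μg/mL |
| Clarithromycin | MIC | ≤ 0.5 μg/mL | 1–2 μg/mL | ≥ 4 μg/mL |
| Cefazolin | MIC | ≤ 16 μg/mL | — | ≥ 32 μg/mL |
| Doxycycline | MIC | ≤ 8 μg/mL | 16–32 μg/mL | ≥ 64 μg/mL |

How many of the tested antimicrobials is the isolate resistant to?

Nitrofurantoin: 1 μg/mL is in 1–2 μg/mL ⇒ intermediate
Daptomycin (0.06 μg/mL) ≤ 0.5 μg/mL — Susceptible
Levofloxacin (0.03 μg/mL) ≤ 16 μg/mL ⇒ susceptible
Oxacillin 16 μg/mL: = 16 μg/mL — intermediate
Trimethoprim-sulfamethoxazole (1 μg/mL) = 1 μg/mL ⇒ Intermediate
Azithromycin (32 μg/mL) = 32 μg/mL — Intermediate
Meropenem 128 μg/mL: ≥ 64 μg/mL ⇒ resistant
Clarithromycin (2 μg/mL) in 1–2 μg/mL — Intermediate
Cefazolin: 0.12 μg/mL is ≤ 16 μg/mL — S
Resistant: 1

1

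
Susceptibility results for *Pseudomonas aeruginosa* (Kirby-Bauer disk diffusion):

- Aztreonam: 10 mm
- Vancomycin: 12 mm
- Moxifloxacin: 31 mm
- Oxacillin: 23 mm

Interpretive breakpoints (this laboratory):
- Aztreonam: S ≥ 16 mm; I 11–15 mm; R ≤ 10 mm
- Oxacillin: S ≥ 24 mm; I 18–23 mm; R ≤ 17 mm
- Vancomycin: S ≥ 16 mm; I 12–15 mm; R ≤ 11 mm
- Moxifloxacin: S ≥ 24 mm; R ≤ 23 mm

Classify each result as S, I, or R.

R, I, S, I

Aztreonam 10 mm: ≤ 10 mm ⇒ resistant
Vancomycin 12 mm: in 12–15 mm ⇒ Intermediate
Moxifloxacin 31 mm: ≥ 24 mm → susceptible
Oxacillin 23 mm: in 18–23 mm — intermediate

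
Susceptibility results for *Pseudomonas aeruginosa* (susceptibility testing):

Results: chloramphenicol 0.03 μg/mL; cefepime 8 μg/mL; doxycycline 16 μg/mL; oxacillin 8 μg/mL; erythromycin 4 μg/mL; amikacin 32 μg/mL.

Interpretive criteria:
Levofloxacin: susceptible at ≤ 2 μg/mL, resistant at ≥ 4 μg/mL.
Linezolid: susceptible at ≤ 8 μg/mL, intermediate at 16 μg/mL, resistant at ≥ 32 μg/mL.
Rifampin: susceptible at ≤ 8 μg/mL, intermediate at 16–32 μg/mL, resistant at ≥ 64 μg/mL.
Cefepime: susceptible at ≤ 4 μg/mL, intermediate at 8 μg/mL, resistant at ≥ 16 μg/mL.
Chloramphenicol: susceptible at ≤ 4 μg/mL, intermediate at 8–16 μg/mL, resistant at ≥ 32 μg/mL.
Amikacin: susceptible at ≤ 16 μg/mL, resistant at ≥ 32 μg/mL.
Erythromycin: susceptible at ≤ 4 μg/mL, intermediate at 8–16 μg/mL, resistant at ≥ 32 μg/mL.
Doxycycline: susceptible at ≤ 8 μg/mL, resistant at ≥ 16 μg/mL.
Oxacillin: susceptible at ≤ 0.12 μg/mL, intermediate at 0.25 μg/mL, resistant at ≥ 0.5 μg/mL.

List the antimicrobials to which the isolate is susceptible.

chloramphenicol, erythromycin

Chloramphenicol 0.03 μg/mL: ≤ 4 μg/mL — S
Cefepime (8 μg/mL) = 8 μg/mL ⇒ Intermediate
Doxycycline 16 μg/mL: ≥ 16 μg/mL — R
Oxacillin (8 μg/mL) ≥ 0.5 μg/mL ⇒ resistant
Erythromycin 4 μg/mL: ≤ 4 μg/mL — susceptible
Amikacin 32 μg/mL: ≥ 32 μg/mL — R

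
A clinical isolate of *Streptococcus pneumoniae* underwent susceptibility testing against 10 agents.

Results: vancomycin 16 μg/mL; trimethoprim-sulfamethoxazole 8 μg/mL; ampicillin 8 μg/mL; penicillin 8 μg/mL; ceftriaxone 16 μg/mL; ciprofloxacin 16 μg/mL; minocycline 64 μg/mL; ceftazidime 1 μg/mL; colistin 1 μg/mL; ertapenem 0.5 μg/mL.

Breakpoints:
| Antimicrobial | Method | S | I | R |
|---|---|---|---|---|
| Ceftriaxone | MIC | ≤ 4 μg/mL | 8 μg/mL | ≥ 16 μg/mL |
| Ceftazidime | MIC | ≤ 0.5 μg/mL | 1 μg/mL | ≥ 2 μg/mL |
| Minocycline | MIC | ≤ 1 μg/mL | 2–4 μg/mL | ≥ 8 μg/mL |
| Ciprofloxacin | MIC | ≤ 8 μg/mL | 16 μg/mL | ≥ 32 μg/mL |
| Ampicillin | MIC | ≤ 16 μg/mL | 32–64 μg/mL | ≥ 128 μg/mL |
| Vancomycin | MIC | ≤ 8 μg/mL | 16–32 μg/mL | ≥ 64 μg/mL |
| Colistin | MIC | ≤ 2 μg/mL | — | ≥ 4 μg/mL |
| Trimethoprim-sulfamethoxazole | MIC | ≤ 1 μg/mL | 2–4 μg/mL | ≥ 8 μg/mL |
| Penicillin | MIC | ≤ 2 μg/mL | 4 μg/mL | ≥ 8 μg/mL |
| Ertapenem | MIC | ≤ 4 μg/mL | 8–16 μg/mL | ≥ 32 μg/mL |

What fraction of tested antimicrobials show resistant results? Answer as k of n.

Vancomycin 16 μg/mL: in 16–32 μg/mL → I
Trimethoprim-sulfamethoxazole: 8 μg/mL is ≥ 8 μg/mL — Resistant
Ampicillin 8 μg/mL: ≤ 16 μg/mL ⇒ S
Penicillin: 8 μg/mL is ≥ 8 μg/mL ⇒ resistant
Ceftriaxone 16 μg/mL: ≥ 16 μg/mL ⇒ resistant
Ciprofloxacin: 16 μg/mL is = 16 μg/mL — I
Minocycline 64 μg/mL: ≥ 8 μg/mL — Resistant
Ceftazidime (1 μg/mL) = 1 μg/mL — intermediate
Colistin (1 μg/mL) ≤ 2 μg/mL — susceptible
Ertapenem 0.5 μg/mL: ≤ 4 μg/mL — susceptible
Resistant: 4/10

4 of 10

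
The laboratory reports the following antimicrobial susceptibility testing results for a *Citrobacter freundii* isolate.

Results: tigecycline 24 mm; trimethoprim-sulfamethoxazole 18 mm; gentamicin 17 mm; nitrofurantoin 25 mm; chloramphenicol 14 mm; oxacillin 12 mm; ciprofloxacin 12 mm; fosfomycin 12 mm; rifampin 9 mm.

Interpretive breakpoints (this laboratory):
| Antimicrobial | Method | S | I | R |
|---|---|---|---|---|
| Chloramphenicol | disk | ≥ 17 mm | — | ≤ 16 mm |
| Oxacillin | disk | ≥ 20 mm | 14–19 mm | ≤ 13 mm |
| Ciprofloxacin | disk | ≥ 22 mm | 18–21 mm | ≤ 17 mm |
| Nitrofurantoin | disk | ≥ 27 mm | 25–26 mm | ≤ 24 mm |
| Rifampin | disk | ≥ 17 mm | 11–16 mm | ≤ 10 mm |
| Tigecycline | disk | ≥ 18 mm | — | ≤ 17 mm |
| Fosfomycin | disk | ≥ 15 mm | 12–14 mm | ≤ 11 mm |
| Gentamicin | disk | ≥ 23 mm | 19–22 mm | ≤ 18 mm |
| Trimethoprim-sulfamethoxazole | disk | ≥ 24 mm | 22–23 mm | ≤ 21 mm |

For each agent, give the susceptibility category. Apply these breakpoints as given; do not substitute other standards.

S, R, R, I, R, R, R, I, R

Tigecycline: 24 mm is ≥ 18 mm ⇒ susceptible
Trimethoprim-sulfamethoxazole (18 mm) ≤ 21 mm ⇒ R
Gentamicin 17 mm: ≤ 18 mm → Resistant
Nitrofurantoin (25 mm) in 25–26 mm ⇒ I
Chloramphenicol: 14 mm is ≤ 16 mm ⇒ resistant
Oxacillin (12 mm) ≤ 13 mm → resistant
Ciprofloxacin (12 mm) ≤ 17 mm ⇒ Resistant
Fosfomycin: 12 mm is in 12–14 mm → intermediate
Rifampin (9 mm) ≤ 10 mm ⇒ R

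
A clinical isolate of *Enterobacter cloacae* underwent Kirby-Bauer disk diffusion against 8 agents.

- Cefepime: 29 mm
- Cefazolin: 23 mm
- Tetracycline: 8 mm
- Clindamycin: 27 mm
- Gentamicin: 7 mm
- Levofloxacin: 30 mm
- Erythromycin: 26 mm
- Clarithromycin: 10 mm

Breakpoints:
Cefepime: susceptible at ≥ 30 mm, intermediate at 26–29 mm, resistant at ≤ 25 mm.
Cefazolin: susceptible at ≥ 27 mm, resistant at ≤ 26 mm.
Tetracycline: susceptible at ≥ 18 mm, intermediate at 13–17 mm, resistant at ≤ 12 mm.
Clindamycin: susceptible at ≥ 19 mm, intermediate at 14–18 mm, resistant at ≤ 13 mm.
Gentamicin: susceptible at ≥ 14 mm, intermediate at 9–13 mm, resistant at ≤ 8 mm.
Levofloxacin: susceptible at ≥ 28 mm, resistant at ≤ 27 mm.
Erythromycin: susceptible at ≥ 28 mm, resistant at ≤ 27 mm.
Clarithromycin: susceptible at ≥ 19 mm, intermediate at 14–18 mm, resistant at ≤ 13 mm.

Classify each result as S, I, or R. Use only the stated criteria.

I, R, R, S, R, S, R, R

Cefepime 29 mm: in 26–29 mm — Intermediate
Cefazolin (23 mm) ≤ 26 mm — Resistant
Tetracycline 8 mm: ≤ 12 mm ⇒ Resistant
Clindamycin: 27 mm is ≥ 19 mm → S
Gentamicin (7 mm) ≤ 8 mm — Resistant
Levofloxacin 30 mm: ≥ 28 mm ⇒ susceptible
Erythromycin: 26 mm is ≤ 27 mm ⇒ resistant
Clarithromycin: 10 mm is ≤ 13 mm ⇒ Resistant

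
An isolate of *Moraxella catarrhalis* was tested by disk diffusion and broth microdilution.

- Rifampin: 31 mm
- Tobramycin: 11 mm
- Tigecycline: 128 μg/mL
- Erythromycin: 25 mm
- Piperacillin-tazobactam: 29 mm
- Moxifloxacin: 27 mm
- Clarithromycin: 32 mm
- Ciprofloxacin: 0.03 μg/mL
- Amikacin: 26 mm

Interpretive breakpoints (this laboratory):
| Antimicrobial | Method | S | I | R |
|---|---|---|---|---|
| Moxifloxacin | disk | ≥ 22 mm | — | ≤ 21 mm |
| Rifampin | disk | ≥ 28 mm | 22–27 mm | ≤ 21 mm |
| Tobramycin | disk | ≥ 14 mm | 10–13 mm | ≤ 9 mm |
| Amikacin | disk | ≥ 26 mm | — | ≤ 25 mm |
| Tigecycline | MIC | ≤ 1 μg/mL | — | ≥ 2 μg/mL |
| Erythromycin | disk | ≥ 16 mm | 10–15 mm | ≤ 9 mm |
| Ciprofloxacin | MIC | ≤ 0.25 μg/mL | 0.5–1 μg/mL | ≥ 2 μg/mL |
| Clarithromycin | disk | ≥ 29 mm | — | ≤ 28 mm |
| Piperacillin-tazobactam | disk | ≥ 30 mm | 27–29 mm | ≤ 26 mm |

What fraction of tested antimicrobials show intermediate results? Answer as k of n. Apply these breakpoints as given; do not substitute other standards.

2 of 9

Rifampin 31 mm: ≥ 28 mm → Susceptible
Tobramycin: 11 mm is in 10–13 mm → I
Tigecycline: 128 μg/mL is ≥ 2 μg/mL → resistant
Erythromycin 25 mm: ≥ 16 mm — susceptible
Piperacillin-tazobactam 29 mm: in 27–29 mm — I
Moxifloxacin: 27 mm is ≥ 22 mm ⇒ Susceptible
Clarithromycin 32 mm: ≥ 29 mm → Susceptible
Ciprofloxacin: 0.03 μg/mL is ≤ 0.25 μg/mL → Susceptible
Amikacin 26 mm: ≥ 26 mm ⇒ Susceptible
Intermediate: 2/9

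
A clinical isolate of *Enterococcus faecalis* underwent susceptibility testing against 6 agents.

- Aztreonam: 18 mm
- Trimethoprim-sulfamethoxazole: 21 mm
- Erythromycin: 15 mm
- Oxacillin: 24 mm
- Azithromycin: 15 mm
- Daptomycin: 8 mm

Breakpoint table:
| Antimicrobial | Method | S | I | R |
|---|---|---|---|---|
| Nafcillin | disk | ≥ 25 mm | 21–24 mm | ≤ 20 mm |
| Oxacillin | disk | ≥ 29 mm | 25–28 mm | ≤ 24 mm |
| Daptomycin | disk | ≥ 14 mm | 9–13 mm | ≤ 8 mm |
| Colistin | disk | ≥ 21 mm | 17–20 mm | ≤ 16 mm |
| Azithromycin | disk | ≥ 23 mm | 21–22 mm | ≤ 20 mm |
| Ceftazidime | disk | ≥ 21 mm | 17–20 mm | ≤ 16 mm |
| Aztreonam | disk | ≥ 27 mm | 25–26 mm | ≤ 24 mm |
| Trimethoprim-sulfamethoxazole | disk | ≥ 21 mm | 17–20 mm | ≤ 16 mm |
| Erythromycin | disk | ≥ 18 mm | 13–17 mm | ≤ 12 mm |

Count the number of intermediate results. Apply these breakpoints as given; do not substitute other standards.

1

Aztreonam: 18 mm is ≤ 24 mm ⇒ resistant
Trimethoprim-sulfamethoxazole (21 mm) ≥ 21 mm → Susceptible
Erythromycin 15 mm: in 13–17 mm ⇒ intermediate
Oxacillin: 24 mm is ≤ 24 mm ⇒ resistant
Azithromycin 15 mm: ≤ 20 mm → R
Daptomycin 8 mm: ≤ 8 mm — R
Intermediate: 1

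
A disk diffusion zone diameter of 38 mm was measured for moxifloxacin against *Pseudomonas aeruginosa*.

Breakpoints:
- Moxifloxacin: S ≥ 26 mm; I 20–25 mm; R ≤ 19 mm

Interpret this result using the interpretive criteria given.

Moxifloxacin 38 mm: ≥ 26 mm — S

Susceptible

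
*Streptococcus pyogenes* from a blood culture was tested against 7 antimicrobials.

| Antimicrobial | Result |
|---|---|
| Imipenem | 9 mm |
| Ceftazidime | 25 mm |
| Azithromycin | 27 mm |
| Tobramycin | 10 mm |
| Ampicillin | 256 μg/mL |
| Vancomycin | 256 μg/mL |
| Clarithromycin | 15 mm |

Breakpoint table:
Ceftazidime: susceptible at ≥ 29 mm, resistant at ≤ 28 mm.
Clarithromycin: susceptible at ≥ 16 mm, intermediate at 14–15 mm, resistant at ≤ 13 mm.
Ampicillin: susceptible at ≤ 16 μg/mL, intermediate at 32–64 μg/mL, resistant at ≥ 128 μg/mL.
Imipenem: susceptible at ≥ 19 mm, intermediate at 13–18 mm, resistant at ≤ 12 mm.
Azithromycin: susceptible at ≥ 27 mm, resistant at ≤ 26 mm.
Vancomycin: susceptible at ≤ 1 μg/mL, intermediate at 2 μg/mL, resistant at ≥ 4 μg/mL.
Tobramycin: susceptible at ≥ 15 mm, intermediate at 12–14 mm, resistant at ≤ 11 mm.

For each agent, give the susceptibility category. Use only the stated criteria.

R, R, S, R, R, R, I

Imipenem: 9 mm is ≤ 12 mm ⇒ Resistant
Ceftazidime (25 mm) ≤ 28 mm ⇒ Resistant
Azithromycin (27 mm) ≥ 27 mm → Susceptible
Tobramycin (10 mm) ≤ 11 mm — R
Ampicillin (256 μg/mL) ≥ 128 μg/mL ⇒ R
Vancomycin 256 μg/mL: ≥ 4 μg/mL ⇒ Resistant
Clarithromycin (15 mm) in 14–15 mm — intermediate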